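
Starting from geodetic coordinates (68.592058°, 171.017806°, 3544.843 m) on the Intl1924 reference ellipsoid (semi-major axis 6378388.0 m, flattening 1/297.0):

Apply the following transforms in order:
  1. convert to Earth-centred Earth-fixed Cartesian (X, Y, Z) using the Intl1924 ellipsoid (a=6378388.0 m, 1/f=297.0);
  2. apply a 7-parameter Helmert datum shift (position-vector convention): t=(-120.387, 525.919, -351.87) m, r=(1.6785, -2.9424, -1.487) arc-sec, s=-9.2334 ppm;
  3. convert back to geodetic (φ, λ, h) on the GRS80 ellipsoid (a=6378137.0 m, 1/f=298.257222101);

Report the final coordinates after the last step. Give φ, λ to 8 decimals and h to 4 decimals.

start: φ=68.592058°, λ=171.017806°, h=3544.843 m
→ ECEF (a=6378388.000, f=1/297.0): X=-2307605.8969, Y=364753.7723, Z=5918952.0102
→ Helmert 7p (PV): X=-2307786.7813, Y=365244.7936, Z=5918515.5383
→ geod (Bowring, a=6378137.000): φ=68.58794235°, λ=171.00660539°, h=3403.5547 m

φ=68.58794235°, λ=171.00660539°, h=3403.5547 m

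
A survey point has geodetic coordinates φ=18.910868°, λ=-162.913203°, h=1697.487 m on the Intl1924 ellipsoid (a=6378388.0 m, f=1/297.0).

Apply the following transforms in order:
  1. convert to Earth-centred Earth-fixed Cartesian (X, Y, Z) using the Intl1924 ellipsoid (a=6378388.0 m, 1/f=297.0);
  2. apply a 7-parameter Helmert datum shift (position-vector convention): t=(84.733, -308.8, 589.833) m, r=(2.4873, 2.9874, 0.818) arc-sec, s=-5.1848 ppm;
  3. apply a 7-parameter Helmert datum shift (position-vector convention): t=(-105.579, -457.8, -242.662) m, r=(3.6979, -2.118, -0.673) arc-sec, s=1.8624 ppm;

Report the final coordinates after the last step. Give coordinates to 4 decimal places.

X=-5771330.7566 m, Y=-1774866.4031 m, Z=2054905.3360 m

start: φ=18.910868°, λ=-162.913203°, h=1697.487 m
→ ECEF (a=6378388.000, f=1/297.0): X=-5771338.9848, Y=-1774040.0172, Z=2054593.8667
→ Helmert 7p (PV): X=-5771187.5360, Y=-1774387.2826, Z=2055235.2422
→ Helmert 7p (PV): X=-5771330.7566, Y=-1774866.4031, Z=2054905.3360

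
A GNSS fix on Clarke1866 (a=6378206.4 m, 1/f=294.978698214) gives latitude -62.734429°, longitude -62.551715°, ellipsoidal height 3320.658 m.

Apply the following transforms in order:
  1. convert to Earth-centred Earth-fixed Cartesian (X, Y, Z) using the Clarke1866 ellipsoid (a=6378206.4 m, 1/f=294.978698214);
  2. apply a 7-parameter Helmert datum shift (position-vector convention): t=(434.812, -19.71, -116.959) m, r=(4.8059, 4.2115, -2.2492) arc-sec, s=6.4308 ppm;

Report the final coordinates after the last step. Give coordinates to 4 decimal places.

start: φ=-62.734429°, λ=-62.551715°, h=3320.658 m
→ ECEF (a=6378206.400, f=1/294.978698214): X=1351186.2032, Y=-2601334.5077, Z=-5649236.2177
→ Helmert 7p (PV): X=1351485.9917, Y=-2601254.0542, Z=-5649477.7051

X=1351485.9917 m, Y=-2601254.0542 m, Z=-5649477.7051 m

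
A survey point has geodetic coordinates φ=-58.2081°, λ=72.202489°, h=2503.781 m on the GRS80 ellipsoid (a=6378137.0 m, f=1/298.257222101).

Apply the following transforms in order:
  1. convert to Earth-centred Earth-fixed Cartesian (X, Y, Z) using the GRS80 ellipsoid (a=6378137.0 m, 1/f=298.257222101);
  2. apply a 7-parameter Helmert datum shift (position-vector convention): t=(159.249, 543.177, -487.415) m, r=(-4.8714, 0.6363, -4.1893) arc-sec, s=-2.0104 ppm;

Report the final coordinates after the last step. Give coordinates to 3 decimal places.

X=1030169.037 m, Y=3208827.361 m, Z=-5400668.148 m

start: φ=-58.208100°, λ=72.202489°, h=2503.781 m
→ ECEF (a=6378137.000, f=1/298.257222101): X=1029963.3527, Y=3208439.0889, Z=-5400112.6379
→ Helmert 7p (PV): X=1030169.0367, Y=3208827.3614, Z=-5400668.1480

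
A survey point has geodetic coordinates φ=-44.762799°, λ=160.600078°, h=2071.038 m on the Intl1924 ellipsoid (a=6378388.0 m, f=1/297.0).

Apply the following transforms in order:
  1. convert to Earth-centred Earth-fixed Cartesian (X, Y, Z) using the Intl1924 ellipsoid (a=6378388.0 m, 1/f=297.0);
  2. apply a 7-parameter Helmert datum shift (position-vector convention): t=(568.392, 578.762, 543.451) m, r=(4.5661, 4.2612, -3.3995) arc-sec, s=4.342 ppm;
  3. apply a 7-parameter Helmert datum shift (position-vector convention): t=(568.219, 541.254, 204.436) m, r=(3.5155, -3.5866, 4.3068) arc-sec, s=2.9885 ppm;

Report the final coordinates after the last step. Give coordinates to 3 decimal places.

start: φ=-44.762799°, λ=160.600078°, h=2071.038 m
→ ECEF (a=6378388.000, f=1/297.0): X=-4280226.2356, Y=1507299.0471, Z=-4470208.9298
→ Helmert 7p (PV): X=-4279743.9360, Y=1508053.8553, Z=-4469563.0961
→ Helmert 7p (PV): X=-4279142.2768, Y=1508586.4328, Z=-4469420.7324

X=-4279142.277 m, Y=1508586.433 m, Z=-4469420.732 m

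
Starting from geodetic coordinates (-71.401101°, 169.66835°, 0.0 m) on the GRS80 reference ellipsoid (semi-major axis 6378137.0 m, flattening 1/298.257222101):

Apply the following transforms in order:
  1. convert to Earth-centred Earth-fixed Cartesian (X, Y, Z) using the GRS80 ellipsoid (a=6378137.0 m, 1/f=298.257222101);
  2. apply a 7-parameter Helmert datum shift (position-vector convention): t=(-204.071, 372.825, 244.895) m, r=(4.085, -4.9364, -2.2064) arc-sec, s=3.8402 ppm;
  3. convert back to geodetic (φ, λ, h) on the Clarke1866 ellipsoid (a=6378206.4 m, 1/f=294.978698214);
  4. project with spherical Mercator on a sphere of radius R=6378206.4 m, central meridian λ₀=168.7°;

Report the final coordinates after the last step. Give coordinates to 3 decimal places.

start: φ=-71.401101°, λ=169.668350°, h=0.000 m
→ ECEF (a=6378137.000, f=1/298.257222101): X=-2007311.4099, Y=365935.8762, Z=-6022703.8711
→ Helmert 7p (PV): X=-2007375.1370, Y=366450.8566, Z=-6022522.8971
→ geod (Bowring, a=6378206.400): φ=-71.40055872°, λ=169.65444544°, h=22.1889 m
→ merc (R=6378206.4, λ₀=168.7°): E=106249.5360, N=-11540768.9275

E=106249.536 m, N=-11540768.928 m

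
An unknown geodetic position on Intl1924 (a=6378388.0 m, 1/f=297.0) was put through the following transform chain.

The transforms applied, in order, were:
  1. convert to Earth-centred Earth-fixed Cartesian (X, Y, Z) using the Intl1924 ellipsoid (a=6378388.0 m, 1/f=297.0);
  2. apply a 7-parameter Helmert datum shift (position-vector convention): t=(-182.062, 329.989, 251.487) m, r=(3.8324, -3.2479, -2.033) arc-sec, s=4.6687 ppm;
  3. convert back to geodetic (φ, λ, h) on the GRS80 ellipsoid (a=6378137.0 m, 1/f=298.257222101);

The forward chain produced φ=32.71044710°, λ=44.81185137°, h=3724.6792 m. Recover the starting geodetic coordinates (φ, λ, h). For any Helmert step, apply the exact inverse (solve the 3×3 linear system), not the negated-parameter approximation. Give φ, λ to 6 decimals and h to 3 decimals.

φ=32.708398°, λ=44.808629°, h=3247.155 m

start: φ=32.710447°, λ=44.811851°, h=3724.679 m
→ ECEF (a=6378137.000, f=1/298.257222101): X=3813180.5596, Y=3788218.8945, Z=3428995.9992
→ Helmert⁻¹: X=3813361.4706, Y=3787972.5099, Z=3428598.0778
→ geod (Bowring, a=6378388.000): φ=32.70839800°, λ=44.80862900°, h=3247.1550 m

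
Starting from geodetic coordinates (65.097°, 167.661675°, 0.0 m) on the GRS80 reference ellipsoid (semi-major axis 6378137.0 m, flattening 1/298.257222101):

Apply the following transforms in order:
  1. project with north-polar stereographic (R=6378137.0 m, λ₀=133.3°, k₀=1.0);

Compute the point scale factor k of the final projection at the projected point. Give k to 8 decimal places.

1.04875562

start: φ=65.097000°, λ=167.661675°, h=0.000 m
→ into stereo (λ₀=133.3°): φ=65.09700000°, λ−λ₀=34.36167500°
scale k = 1.04875562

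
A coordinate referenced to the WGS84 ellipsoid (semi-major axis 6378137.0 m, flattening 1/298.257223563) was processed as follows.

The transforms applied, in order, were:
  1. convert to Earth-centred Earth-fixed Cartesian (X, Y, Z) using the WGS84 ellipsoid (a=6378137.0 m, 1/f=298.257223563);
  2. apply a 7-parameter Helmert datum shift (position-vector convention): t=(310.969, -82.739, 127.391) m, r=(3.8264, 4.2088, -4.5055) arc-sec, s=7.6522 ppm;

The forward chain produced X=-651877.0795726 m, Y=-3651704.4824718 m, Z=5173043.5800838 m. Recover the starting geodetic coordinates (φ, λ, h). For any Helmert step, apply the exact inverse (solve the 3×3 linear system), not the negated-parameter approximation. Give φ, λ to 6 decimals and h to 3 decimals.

φ=54.539224°, λ=-100.127000°, h=1395.613 m

start: X=-651877.0796, Y=-3651704.4825, Z=5173043.5801 m
→ Helmert⁻¹: X=-652208.8498, Y=-3651512.0845, Z=5172931.0359
→ geod (Bowring, a=6378137.000): φ=54.53922400°, λ=-100.12700000°, h=1395.6130 m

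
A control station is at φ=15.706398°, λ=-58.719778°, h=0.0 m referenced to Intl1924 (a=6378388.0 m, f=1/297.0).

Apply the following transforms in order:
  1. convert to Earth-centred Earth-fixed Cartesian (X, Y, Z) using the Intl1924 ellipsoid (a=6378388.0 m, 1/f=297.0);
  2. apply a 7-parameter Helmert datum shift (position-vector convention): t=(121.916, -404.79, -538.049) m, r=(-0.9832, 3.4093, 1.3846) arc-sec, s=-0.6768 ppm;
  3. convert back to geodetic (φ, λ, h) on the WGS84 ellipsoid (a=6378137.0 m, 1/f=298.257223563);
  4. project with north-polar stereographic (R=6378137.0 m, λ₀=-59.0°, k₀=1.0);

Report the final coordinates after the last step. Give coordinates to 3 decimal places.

start: φ=15.706398°, λ=-58.719778°, h=0.000 m
→ ECEF (a=6378388.000, f=1/297.0): X=3188940.5273, Y=-5248966.6025, Z=1715495.0286
→ Helmert 7p (PV): X=3189123.8749, Y=-5249338.2563, Z=1714928.1295
→ geod (Bowring, a=6378137.000): φ=15.70002762°, λ=-58.72011639°, h=488.3139 m
→ stereo (R=6378137.0, λ₀=-59.0°): E=47212.2798, N=-9664884.8714

E=47212.280 m, N=-9664884.871 m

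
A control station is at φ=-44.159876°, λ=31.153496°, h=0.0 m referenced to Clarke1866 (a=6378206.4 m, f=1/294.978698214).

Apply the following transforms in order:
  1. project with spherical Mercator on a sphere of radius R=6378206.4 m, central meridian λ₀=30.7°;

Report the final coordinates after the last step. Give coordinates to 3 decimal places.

E=50483.493 m, N=-5490276.527 m

start: φ=-44.159876°, λ=31.153496°, h=0.000 m
→ merc (R=6378206.4, λ₀=30.7°): E=50483.4931, N=-5490276.5274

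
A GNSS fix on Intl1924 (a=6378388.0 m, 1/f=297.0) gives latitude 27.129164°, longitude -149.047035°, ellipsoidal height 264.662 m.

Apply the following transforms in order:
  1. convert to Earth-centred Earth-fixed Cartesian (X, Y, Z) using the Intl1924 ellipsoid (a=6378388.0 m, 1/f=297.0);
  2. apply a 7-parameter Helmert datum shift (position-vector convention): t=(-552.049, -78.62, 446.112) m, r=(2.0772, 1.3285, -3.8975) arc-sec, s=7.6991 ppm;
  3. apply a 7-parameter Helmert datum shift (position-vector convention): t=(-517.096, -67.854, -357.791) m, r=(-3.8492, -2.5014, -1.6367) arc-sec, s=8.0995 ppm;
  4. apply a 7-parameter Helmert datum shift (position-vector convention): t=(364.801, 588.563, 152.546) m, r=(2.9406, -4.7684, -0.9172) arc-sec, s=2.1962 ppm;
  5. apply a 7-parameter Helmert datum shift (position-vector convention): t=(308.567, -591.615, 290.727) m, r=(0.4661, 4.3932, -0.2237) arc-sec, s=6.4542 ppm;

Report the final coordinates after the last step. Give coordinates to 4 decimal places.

start: φ=27.129164°, λ=-149.047035°, h=264.662 m
→ ECEF (a=6378388.000, f=1/297.0): X=-4871839.3222, Y=-2921855.7983, Z=2891120.9183
→ Helmert 7p (PV): X=-4872465.4696, Y=-2921893.9722, Z=2891591.2429
→ Helmert 7p (PV): X=-4873080.2823, Y=-2921892.8673, Z=2891252.3101
→ Helmert 7p (PV): X=-4872806.0161, Y=-2921330.2712, Z=2891256.8946
→ Helmert 7p (PV): X=-4872470.4867, Y=-2921941.9898, Z=2891663.4667

X=-4872470.4867 m, Y=-2921941.9898 m, Z=2891663.4667 m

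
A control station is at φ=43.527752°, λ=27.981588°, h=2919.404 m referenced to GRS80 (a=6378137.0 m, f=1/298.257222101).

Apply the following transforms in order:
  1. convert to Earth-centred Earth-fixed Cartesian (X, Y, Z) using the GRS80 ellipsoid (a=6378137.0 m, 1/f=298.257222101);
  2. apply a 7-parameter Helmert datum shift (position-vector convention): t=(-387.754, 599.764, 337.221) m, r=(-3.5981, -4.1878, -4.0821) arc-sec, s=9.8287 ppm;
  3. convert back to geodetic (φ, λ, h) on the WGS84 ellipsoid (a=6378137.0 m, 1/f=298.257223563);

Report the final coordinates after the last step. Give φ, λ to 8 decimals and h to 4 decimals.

φ=43.53088592°, λ=27.99060031°, h=3170.2829 m

start: φ=43.527752°, λ=27.981588°, h=2919.404 m
→ ECEF (a=6378137.000, f=1/298.257222101): X=4092177.4189, Y=2174162.8203, Z=4372208.4254
→ Helmert 7p (PV): X=4091784.1441, Y=2174779.2361, Z=4372633.7772
→ geod (Bowring, a=6378137.000): φ=43.53088592°, λ=27.99060031°, h=3170.2829 m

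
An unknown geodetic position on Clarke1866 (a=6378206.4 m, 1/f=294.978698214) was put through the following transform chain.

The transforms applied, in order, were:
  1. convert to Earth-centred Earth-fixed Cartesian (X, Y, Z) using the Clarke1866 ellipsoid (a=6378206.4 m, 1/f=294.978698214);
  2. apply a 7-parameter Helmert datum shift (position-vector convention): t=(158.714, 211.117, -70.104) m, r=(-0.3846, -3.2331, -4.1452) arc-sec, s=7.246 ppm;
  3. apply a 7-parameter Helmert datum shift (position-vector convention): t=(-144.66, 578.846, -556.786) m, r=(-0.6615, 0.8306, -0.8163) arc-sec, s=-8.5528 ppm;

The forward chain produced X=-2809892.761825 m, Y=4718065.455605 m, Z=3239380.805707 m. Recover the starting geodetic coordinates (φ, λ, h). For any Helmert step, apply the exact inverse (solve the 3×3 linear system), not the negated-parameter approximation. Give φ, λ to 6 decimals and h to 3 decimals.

φ=30.715349°, λ=120.781823°, h=2822.559 m

start: X=-2809892.7618, Y=4718065.4556, Z=3239380.8057 m
→ Helmert⁻¹: X=-2809803.8498, Y=4717505.4471, Z=3239969.1170
→ Helmert⁻¹: X=-2809986.2157, Y=4717197.6365, Z=3240068.5847
→ geod (Bowring, a=6378206.400): φ=30.71534900°, λ=120.78182300°, h=2822.5590 m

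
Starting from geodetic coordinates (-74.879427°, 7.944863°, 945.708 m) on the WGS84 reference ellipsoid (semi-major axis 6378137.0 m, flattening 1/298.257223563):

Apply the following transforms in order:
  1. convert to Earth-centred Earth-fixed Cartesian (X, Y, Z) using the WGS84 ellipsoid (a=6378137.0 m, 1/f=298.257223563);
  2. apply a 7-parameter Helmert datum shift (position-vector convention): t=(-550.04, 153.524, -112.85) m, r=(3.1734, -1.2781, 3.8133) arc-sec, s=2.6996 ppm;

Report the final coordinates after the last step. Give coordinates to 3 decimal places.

start: φ=-74.879427°, λ=7.944863°, h=945.708 m
→ ECEF (a=6378137.000, f=1/298.257223563): X=1653183.6823, Y=230717.7152, Z=-6136181.7631
→ Helmert 7p (PV): X=1652671.8622, Y=230996.8311, Z=-6136297.3849

X=1652671.862 m, Y=230996.831 m, Z=-6136297.385 m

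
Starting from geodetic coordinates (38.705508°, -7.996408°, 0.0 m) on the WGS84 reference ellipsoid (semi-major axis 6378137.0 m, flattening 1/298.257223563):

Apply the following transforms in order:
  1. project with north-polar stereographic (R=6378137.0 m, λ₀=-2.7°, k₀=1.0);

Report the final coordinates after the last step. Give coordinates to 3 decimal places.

start: φ=38.705508°, λ=-7.996408°, h=0.000 m
→ stereo (R=6378137.0, λ₀=-2.7°): E=-565361.7459, N=-6098571.4368

E=-565361.746 m, N=-6098571.437 m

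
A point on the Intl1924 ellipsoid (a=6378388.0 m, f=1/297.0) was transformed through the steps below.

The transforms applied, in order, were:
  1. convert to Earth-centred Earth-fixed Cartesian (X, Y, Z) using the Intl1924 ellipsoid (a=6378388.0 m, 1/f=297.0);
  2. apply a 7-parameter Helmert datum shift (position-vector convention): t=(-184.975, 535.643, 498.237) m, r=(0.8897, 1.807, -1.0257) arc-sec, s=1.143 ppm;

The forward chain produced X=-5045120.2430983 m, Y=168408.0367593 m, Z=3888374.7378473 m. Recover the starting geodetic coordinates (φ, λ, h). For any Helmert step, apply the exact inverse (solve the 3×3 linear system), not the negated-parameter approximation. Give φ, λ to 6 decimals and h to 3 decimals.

φ=37.790751°, λ=178.094269°, h=1057.827 m

start: X=-5045120.2431, Y=168408.0368, Z=3888374.7378 m
→ Helmert⁻¹: X=-5044964.3961, Y=167863.8843, Z=3887827.1361
→ geod (Bowring, a=6378388.000): φ=37.79075100°, λ=178.09426900°, h=1057.8270 m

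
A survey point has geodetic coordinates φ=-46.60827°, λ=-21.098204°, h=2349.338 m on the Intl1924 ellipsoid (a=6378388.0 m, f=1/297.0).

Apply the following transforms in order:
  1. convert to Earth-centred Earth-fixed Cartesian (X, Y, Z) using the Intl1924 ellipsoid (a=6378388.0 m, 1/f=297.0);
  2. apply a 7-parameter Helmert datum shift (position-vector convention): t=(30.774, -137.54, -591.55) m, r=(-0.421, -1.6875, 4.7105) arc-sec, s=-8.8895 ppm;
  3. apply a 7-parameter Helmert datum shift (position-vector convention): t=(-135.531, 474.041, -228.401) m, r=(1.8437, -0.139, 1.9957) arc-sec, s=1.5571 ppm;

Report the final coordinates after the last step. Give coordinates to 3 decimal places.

start: φ=-46.608270°, λ=-21.098204°, h=2349.338 m
→ ECEF (a=6378388.000, f=1/297.0): X=4096885.6107, Y=-1580709.0485, Z=-4613748.7657
→ Helmert 7p (PV): X=4096953.8098, Y=-1580748.3933, Z=-4614262.5583
→ Helmert 7p (PV): X=4096843.0621, Y=-1580195.9292, Z=-4614509.5128

X=4096843.062 m, Y=-1580195.929 m, Z=-4614509.513 m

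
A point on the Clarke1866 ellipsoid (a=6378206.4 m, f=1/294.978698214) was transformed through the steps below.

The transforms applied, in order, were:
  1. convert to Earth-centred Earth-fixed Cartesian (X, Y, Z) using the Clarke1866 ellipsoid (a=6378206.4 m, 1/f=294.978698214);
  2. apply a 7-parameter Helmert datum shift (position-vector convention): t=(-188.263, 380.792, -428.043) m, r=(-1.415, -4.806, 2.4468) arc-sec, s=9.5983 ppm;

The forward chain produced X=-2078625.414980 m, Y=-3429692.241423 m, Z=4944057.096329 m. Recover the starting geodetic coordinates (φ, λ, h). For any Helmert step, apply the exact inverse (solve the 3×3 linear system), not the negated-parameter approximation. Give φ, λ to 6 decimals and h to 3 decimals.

φ=51.143817°, λ=-121.212598°, h=1372.508 m

start: X=-2078625.4150, Y=-3429692.2414, Z=4944057.0963 m
→ Helmert⁻¹: X=-2078342.6847, Y=-3430049.3763, Z=4944462.5763
→ geod (Bowring, a=6378206.400): φ=51.14381700°, λ=-121.21259800°, h=1372.5080 m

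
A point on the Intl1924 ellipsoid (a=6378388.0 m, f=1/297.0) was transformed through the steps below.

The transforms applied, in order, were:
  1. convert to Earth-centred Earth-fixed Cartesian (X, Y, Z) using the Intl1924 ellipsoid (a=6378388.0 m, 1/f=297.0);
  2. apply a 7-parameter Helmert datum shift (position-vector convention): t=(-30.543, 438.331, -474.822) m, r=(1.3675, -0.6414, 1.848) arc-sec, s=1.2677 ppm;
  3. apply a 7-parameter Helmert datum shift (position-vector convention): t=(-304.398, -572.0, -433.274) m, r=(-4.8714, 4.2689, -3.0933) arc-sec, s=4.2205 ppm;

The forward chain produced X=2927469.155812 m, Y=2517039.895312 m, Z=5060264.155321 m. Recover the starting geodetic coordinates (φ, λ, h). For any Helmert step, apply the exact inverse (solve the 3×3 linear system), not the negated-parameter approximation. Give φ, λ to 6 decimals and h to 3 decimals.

φ=52.847953°, λ=40.687468°, h=998.066 m

start: X=2927469.1558, Y=2517039.8953, Z=5060264.1553 m
→ Helmert⁻¹: X=2927618.7032, Y=2517525.6526, Z=5060796.1183
→ Helmert⁻¹: X=2927683.8248, Y=2517091.4557, Z=5061238.7323
→ geod (Bowring, a=6378388.000): φ=52.84795300°, λ=40.68746800°, h=998.0660 m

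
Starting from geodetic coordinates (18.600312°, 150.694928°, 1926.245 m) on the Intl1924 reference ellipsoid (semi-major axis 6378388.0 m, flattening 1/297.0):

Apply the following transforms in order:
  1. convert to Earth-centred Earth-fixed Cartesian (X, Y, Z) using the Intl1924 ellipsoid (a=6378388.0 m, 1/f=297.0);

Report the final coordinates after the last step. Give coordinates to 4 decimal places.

X=-5274987.4986 m, Y=2960798.9678 m, Z=2022107.8432 m

start: φ=18.600312°, λ=150.694928°, h=1926.245 m
→ ECEF (a=6378388.000, f=1/297.0): X=-5274987.4986, Y=2960798.9678, Z=2022107.8432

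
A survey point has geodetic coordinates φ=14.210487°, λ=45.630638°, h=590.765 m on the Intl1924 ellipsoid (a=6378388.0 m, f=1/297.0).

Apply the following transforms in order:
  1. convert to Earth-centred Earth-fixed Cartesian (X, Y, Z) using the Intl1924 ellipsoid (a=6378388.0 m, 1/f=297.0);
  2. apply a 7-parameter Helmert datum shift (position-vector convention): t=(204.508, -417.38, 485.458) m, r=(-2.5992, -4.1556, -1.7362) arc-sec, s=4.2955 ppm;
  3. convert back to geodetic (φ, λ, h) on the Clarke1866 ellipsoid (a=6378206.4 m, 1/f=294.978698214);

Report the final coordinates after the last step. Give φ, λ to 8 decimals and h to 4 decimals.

start: φ=14.210487°, λ=45.630638°, h=590.765 m
→ ECEF (a=6378388.000, f=1/297.0): X=4325080.4802, Y=4421353.8295, Z=1555731.2636
→ Helmert 7p (PV): X=4325309.4394, Y=4420938.6399, Z=1556254.8268
→ geod (Bowring, a=6378206.400): φ=14.21600568°, λ=45.62643218°, h=777.2332 m

φ=14.21600568°, λ=45.62643218°, h=777.2332 m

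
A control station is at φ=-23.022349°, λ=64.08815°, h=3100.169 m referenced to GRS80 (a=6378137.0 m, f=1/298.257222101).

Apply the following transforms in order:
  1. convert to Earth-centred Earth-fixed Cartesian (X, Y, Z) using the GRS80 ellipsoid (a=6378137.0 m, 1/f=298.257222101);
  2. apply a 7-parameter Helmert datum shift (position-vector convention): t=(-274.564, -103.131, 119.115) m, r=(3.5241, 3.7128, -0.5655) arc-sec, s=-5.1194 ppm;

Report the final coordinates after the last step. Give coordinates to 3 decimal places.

start: φ=-23.022349°, λ=64.088150°, h=3100.169 m
→ ECEF (a=6378137.000, f=1/298.257222101): X=2567737.9995, Y=5285265.4709, Z=-2480209.8561
→ Helmert 7p (PV): X=2567420.1364, Y=5285170.6178, Z=-2480033.9634

X=2567420.136 m, Y=5285170.618 m, Z=-2480033.963 m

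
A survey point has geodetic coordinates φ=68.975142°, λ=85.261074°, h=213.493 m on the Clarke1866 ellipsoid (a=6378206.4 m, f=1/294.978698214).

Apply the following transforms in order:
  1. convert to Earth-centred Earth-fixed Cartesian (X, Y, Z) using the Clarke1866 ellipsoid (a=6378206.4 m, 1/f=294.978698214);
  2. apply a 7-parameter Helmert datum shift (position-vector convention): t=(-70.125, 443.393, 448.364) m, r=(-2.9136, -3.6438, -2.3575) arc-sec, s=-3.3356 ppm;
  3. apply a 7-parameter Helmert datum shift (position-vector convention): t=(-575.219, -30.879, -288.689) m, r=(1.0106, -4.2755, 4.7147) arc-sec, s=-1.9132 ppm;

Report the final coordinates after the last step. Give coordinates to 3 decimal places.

start: φ=68.975142°, λ=85.261074°, h=213.493 m
→ ECEF (a=6378206.400, f=1/294.978698214): X=189617.8312, Y=2287336.0332, Z=5930991.9856
→ Helmert 7p (PV): X=189468.4423, Y=2287853.4075, Z=5931391.6062
→ Helmert 7p (PV): X=188717.6193, Y=2287793.4212, Z=5931106.7060

X=188717.619 m, Y=2287793.421 m, Z=5931106.706 m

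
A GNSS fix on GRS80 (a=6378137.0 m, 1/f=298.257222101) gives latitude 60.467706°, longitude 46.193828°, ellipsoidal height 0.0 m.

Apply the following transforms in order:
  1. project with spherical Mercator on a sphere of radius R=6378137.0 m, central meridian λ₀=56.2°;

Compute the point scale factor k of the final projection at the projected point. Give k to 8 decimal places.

start: φ=60.467706°, λ=46.193828°, h=0.000 m
→ into merc (λ₀=56.2°): φ=60.46770600°, λ−λ₀=-10.00617200°
scale k = 2.02875128

2.02875128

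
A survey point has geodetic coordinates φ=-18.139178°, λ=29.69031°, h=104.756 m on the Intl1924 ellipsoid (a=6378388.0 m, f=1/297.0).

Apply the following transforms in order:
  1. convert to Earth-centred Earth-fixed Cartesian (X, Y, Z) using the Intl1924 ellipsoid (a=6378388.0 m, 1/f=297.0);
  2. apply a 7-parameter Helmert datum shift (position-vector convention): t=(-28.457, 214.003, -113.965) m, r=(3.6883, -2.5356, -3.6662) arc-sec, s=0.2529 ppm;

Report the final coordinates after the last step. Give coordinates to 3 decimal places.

X=5267485.729 m, Y=3003467.864 m, Z=-1973081.898 m

start: φ=-18.139178°, λ=29.690310°, h=104.756 m
→ ECEF (a=6378388.000, f=1/297.0): X=5267435.2170, Y=3003311.4451, Z=-1973085.8892
→ Helmert 7p (PV): X=5267485.7288, Y=3003467.8645, Z=-1973081.8975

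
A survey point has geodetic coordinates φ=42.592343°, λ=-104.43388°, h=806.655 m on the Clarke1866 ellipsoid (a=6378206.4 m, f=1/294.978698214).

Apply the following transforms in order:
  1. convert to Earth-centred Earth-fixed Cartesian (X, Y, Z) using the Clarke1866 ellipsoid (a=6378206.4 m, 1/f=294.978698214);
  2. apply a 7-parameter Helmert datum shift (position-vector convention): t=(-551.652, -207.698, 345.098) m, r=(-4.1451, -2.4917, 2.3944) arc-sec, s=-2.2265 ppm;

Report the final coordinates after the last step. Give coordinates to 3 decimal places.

start: φ=42.592343°, λ=-104.433880°, h=806.655 m
→ ECEF (a=6378206.400, f=1/294.978698214): X=-1172392.9901, Y=-4554985.6957, Z=4294616.7998
→ Helmert 7p (PV): X=-1172941.0352, Y=-4555110.5571, Z=4295029.7101

X=-1172941.035 m, Y=-4555110.557 m, Z=4295029.710 m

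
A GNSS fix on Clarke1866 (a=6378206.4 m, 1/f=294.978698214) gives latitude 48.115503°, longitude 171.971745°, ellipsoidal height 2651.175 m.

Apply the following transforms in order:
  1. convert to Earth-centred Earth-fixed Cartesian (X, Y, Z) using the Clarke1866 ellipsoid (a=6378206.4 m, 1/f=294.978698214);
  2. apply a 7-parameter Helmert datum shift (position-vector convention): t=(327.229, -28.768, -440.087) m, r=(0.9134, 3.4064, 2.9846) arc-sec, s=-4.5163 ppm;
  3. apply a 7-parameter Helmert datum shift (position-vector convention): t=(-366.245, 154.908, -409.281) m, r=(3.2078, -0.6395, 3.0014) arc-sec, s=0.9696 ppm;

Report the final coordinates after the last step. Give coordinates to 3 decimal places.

X=-4226217.466 m, Y=595991.625 m, Z=4726432.241 m

start: φ=48.115503°, λ=171.971745°, h=2651.175 m
→ ECEF (a=6378206.400, f=1/294.978698214): X=-4226239.5557, Y=596084.6872, Z=4727229.7741
→ Helmert 7p (PV): X=-4225823.7965, Y=595971.1413, Z=4726840.7719
→ Helmert 7p (PV): X=-4226217.4660, Y=595991.6251, Z=4726432.2408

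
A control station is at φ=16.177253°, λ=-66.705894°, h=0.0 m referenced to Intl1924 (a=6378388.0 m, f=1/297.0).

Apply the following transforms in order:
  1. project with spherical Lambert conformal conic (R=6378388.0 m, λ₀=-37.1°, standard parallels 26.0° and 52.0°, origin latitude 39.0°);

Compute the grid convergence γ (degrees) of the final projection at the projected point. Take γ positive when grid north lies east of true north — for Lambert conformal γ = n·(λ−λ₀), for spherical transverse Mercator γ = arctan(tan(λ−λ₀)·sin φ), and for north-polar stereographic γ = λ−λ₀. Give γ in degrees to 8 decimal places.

start: φ=16.177253°, λ=-66.705894°, h=0.000 m
→ into lcc (λ₀=-37.1°): φ=16.17725300°, λ−λ₀=-29.60589400°
convergence γ = -18.79621688°

-18.79621688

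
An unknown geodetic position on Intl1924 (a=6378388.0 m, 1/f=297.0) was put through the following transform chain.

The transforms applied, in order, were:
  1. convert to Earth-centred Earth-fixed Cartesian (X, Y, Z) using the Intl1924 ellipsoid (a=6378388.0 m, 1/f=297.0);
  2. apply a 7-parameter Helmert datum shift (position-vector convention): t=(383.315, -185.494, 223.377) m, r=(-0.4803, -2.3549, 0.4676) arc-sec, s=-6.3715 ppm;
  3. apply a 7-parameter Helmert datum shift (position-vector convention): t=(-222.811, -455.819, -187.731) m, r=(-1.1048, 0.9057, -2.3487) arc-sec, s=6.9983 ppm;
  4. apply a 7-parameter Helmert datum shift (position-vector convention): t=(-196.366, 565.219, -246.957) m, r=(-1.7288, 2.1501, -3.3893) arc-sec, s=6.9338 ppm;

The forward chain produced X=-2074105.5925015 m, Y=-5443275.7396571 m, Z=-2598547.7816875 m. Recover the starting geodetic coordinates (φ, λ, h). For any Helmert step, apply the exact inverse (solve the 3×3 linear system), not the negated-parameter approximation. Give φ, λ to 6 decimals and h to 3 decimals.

start: X=-2074105.5925, Y=-5443275.7397, Z=-2598547.7817 m
→ Helmert⁻¹: X=-2073778.3097, Y=-5443815.5103, Z=-2598350.0529
→ Helmert⁻¹: X=-2073467.5968, Y=-5443331.2911, Z=-2598182.3995
→ Helmert⁻¹: X=-2073906.1307, Y=-5443169.7262, Z=-2598411.3295
→ geod (Bowring, a=6378388.000): φ=-24.18514800°, λ=-110.85737800°, h=3351.3810 m

φ=-24.185148°, λ=-110.857378°, h=3351.381 m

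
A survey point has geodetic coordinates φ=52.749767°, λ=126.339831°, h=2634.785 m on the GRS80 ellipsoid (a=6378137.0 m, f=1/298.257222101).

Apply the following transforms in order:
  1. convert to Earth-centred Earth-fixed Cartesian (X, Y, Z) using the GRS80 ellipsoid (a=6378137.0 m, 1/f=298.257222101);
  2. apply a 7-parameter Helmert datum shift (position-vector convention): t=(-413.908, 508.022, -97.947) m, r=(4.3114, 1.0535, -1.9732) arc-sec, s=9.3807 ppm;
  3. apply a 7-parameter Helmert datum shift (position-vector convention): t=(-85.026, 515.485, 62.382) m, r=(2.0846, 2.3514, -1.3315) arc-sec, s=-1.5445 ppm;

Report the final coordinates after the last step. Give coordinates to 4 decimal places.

X=-2293925.0798 m, Y=3118661.4533 m, Z=5055972.1935 m

start: φ=52.749767°, λ=126.339831°, h=2634.785 m
→ ECEF (a=6378137.000, f=1/298.257222101): X=-2293541.5873, Y=3117733.5428, Z=5055833.5932
→ Helmert 7p (PV): X=-2293921.3618, Y=3118187.0730, Z=5055859.9561
→ Helmert 7p (PV): X=-2293925.0798, Y=3118661.4533, Z=5055972.1935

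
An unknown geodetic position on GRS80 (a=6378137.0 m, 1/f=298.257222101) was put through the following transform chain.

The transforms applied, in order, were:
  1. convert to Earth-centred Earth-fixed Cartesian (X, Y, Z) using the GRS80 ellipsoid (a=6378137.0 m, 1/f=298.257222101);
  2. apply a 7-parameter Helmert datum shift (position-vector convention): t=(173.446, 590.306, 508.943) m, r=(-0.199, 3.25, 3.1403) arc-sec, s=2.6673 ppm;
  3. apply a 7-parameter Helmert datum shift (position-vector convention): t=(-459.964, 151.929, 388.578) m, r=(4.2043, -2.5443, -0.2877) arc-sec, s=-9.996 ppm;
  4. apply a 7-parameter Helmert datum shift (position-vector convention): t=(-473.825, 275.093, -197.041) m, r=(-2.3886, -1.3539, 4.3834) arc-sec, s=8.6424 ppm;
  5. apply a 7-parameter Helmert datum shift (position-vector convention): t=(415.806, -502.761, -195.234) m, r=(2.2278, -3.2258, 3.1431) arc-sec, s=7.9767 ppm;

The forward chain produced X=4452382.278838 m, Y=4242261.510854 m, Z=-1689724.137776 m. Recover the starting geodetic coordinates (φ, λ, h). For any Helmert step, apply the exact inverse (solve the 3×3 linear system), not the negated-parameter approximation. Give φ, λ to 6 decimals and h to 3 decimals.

start: X=4452382.2788, Y=4242261.5109, Z=-1689724.1378 m
→ Helmert⁻¹: X=4451969.1870, Y=4242644.3398, Z=-1689630.8753
→ Helmert⁻¹: X=4452483.5970, Y=4242257.5254, Z=-1689399.3329
→ Helmert⁻¹: X=4452961.3105, Y=4242119.7657, Z=-1689946.1972
→ Helmert⁻¹: X=4452867.1963, Y=4241451.9840, Z=-1690376.3778
→ geod (Bowring, a=6378137.000): φ=-15.46818800°, λ=43.60704300°, h=1092.3760 m

φ=-15.468188°, λ=43.607043°, h=1092.376 m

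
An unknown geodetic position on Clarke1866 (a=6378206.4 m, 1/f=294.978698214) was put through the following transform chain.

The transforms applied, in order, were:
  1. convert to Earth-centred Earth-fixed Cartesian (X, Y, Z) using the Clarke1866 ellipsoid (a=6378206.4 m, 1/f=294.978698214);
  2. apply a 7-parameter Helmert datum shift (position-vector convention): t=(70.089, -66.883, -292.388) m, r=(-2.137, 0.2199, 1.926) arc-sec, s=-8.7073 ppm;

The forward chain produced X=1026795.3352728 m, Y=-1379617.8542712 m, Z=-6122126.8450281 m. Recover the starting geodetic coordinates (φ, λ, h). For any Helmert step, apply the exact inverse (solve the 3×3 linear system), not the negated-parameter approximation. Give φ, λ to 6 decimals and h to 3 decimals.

φ=-74.410839°, λ=-53.340781°, h=685.476 m

start: X=1026795.3353, Y=-1379617.8543, Z=-6122126.8450 m
→ Helmert⁻¹: X=1026727.8318, Y=-1379509.1449, Z=-6121900.9599
→ geod (Bowring, a=6378206.400): φ=-74.41083900°, λ=-53.34078100°, h=685.4760 m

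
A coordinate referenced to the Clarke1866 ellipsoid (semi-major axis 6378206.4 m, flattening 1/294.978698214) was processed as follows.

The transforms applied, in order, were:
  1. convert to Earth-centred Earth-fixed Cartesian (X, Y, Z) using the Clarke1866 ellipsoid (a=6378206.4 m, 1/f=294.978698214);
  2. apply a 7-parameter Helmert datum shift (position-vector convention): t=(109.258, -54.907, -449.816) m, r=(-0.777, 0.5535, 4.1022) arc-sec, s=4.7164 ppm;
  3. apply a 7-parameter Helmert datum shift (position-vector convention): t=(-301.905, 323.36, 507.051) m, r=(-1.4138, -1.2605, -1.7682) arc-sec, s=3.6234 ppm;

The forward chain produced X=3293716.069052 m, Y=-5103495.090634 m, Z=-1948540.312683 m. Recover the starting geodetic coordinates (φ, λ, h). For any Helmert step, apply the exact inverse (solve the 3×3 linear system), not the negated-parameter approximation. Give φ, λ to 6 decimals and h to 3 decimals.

φ=-17.899727°, λ=-57.162875°, h=3051.728 m

start: X=3293716.0691, Y=-5103495.0906, Z=-1948540.3127 m
→ Helmert⁻¹: X=3294037.8793, Y=-5103758.3598, Z=-1949095.4143
→ Helmert⁻¹: X=3293816.8117, Y=-5103737.5488, Z=-1948646.7948
→ geod (Bowring, a=6378206.400): φ=-17.89972700°, λ=-57.16287500°, h=3051.7280 m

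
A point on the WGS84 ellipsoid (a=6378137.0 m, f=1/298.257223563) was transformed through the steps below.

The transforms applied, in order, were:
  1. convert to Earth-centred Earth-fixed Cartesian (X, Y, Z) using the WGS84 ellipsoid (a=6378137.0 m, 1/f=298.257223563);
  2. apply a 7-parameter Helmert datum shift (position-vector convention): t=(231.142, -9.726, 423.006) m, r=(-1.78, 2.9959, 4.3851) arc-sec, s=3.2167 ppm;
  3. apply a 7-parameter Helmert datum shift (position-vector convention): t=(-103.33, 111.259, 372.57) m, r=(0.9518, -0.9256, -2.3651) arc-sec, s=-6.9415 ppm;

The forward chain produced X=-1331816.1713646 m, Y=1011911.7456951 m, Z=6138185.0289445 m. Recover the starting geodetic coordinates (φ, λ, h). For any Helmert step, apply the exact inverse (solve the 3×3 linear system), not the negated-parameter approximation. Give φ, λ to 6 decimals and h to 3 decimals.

φ=74.851955°, λ=142.779295°, h=3040.424 m

start: X=-1331816.1714, Y=1011911.7457, Z=6138185.0289 m
→ Helmert⁻¹: X=-1331706.1441, Y=1011820.5632, Z=6137856.3718
→ Helmert⁻¹: X=-1332000.6342, Y=1011802.3884, Z=6137403.0084
→ geod (Bowring, a=6378137.000): φ=74.85195500°, λ=142.77929500°, h=3040.4240 m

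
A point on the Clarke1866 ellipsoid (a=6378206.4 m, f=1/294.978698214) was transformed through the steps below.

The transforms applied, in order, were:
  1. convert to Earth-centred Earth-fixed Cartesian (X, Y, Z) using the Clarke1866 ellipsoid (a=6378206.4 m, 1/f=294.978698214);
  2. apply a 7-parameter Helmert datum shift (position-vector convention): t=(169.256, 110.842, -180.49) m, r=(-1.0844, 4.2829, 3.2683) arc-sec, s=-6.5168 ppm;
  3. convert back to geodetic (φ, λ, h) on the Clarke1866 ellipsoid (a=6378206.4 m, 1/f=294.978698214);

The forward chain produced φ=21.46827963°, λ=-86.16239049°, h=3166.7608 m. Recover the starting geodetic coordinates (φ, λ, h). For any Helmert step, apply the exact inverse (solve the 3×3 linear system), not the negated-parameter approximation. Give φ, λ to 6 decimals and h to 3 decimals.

φ=21.469245°, λ=-86.165470°, h=3366.710 m

start: φ=21.468280°, λ=-86.162390°, h=3166.761 m
→ ECEF (a=6378206.400, f=1/294.978698214): X=397646.2783, Y=-5928006.2315, Z=2320745.1055
→ Helmert⁻¹: X=397337.4880, Y=-5928174.2038, Z=2320917.8047
→ geod (Bowring, a=6378206.400): φ=21.46924500°, λ=-86.16547000°, h=3366.7100 m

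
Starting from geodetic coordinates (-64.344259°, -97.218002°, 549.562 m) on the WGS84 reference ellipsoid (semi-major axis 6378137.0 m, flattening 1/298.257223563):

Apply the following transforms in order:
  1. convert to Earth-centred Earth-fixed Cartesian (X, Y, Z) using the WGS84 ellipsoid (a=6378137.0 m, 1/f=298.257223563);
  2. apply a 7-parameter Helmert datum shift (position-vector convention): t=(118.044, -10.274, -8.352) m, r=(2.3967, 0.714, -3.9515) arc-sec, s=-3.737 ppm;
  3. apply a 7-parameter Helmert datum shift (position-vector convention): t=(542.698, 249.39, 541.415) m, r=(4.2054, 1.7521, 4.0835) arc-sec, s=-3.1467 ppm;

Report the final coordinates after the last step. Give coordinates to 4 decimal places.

X=-347349.1032 m, Y=-2746889.1158 m, Z=-5726441.6821 m

start: φ=-64.344259°, λ=-97.218002°, h=549.562 m
→ ECEF (a=6378137.000, f=1/298.257223563): X=-347945.5259, Y=-2747330.2283, Z=-5726930.3928
→ Helmert 7p (PV): X=-347898.6373, Y=-2747257.0258, Z=-5726948.0614
→ Helmert 7p (PV): X=-347349.1032, Y=-2746889.1158, Z=-5726441.6821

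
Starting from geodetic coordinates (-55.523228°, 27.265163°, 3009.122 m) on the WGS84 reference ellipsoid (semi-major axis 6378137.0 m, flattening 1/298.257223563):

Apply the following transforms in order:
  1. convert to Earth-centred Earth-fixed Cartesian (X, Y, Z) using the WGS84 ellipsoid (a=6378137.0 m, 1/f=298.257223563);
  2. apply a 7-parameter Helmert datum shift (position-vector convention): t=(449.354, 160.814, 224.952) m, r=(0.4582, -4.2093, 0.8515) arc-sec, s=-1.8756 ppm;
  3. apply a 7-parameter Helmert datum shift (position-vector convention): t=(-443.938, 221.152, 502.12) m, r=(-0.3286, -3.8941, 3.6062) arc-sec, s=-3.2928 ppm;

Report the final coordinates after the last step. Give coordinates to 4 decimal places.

X=3218343.5830 m, Y=1658998.1222 m, Z=-5236175.0391 m

start: φ=-55.523228°, λ=27.265163°, h=3009.122 m
→ ECEF (a=6378137.000, f=1/298.257223563): X=3218184.9098, Y=1658551.8786, Z=-5237056.6599
→ Helmert 7p (PV): X=3218728.2548, Y=1658734.5007, Z=-5236752.5267
→ Helmert 7p (PV): X=3218343.5830, Y=1658998.1222, Z=-5236175.0391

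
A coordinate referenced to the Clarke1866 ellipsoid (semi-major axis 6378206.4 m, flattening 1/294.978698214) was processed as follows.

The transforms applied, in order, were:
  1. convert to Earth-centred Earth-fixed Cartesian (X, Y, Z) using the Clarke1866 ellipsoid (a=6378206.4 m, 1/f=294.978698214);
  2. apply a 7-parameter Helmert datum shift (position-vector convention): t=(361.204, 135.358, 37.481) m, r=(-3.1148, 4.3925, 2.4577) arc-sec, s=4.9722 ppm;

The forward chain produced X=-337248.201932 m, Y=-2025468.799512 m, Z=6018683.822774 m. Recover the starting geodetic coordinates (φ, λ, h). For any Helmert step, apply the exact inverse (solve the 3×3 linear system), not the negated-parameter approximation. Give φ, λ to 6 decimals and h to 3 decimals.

φ=71.278044°, λ=-99.466355°, h=476.012 m

start: X=-337248.2019, Y=-2025468.7995, Z=6018683.8228 m
→ Helmert⁻¹: X=-337760.0321, Y=-2025680.9478, Z=6018578.6335
→ geod (Bowring, a=6378206.400): φ=71.27804400°, λ=-99.46635500°, h=476.0120 m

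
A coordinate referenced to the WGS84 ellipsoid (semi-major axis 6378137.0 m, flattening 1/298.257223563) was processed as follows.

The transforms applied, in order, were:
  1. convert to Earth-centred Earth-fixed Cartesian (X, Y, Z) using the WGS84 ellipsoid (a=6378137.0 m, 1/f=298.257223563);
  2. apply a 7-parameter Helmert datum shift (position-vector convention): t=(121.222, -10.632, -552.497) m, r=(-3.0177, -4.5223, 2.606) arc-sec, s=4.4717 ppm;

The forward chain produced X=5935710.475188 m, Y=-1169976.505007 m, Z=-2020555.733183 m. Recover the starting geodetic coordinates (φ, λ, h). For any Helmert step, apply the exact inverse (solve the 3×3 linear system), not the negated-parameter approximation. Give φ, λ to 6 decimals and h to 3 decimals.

φ=-18.581246°, λ=-11.151176°, h=2112.500 m

start: X=5935710.4752, Y=-1169976.5050, Z=-2020555.7332 m
→ Helmert⁻¹: X=5935503.6379, Y=-1170006.0768, Z=-2020141.4551
→ geod (Bowring, a=6378137.000): φ=-18.58124600°, λ=-11.15117600°, h=2112.5000 m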